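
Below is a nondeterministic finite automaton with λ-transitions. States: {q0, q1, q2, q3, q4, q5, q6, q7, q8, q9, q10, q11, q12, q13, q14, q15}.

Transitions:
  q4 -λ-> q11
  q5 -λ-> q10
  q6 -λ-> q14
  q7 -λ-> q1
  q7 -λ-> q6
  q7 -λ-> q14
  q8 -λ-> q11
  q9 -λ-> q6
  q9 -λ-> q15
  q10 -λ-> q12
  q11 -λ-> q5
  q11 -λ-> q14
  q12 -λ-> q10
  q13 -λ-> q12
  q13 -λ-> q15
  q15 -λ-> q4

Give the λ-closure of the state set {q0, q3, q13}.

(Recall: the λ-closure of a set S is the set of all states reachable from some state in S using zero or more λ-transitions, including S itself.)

{q0, q3, q4, q5, q10, q11, q12, q13, q14, q15}

Start with {q0, q3, q13}.
From q13 via λ: add q12, q15.
From q12 via λ: add q10.
From q15 via λ: add q4.
From q4 via λ: add q11.
From q11 via λ: add q5, q14.
No new states can be added; the closed set is {q0, q3, q4, q5, q10, q11, q12, q13, q14, q15}.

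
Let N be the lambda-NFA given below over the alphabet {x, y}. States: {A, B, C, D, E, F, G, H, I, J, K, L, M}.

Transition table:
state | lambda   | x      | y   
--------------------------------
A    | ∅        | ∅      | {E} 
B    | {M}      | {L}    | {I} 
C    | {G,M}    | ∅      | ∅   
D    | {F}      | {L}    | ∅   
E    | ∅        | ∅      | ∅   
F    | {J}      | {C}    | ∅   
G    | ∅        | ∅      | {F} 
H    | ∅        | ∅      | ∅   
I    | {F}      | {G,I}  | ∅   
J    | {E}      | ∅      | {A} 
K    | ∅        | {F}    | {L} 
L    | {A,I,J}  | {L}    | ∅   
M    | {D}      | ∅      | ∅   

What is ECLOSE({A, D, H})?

{A, D, E, F, H, J}

Start with {A, D, H}.
From D via lambda: add F.
From F via lambda: add J.
From J via lambda: add E.
No new states can be added; the closed set is {A, D, E, F, H, J}.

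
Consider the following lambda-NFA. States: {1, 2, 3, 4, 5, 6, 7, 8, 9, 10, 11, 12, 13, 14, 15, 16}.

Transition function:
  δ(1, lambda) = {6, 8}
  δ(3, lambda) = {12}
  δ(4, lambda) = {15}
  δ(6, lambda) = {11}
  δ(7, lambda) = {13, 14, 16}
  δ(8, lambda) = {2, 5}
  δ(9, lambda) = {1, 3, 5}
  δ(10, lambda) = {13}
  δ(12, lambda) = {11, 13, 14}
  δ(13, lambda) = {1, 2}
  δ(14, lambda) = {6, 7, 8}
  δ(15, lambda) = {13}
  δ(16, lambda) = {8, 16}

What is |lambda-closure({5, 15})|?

8

Start with {5, 15}.
From 15 via lambda: add 13.
From 13 via lambda: add 1, 2.
From 1 via lambda: add 6, 8.
From 6 via lambda: add 11.
lambda-closure = {1, 2, 5, 6, 8, 11, 13, 15}, which has 8 states.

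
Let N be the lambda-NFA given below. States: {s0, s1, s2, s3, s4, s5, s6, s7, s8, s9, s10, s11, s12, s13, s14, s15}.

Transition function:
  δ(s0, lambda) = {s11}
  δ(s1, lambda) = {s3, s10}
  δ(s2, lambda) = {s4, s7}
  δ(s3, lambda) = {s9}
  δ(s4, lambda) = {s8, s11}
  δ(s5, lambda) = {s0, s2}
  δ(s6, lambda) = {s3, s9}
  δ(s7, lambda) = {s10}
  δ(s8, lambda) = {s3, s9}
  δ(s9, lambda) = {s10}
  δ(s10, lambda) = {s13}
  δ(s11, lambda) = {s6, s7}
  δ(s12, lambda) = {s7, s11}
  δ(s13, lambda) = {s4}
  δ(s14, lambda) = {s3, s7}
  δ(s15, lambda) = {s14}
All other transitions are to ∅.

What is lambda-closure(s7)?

{s3, s4, s6, s7, s8, s9, s10, s11, s13}

Start with {s7}.
From s7 via lambda: add s10.
From s10 via lambda: add s13.
From s13 via lambda: add s4.
From s4 via lambda: add s8, s11.
From s8 via lambda: add s3, s9.
From s11 via lambda: add s6.
No new states can be added; the closed set is {s3, s4, s6, s7, s8, s9, s10, s11, s13}.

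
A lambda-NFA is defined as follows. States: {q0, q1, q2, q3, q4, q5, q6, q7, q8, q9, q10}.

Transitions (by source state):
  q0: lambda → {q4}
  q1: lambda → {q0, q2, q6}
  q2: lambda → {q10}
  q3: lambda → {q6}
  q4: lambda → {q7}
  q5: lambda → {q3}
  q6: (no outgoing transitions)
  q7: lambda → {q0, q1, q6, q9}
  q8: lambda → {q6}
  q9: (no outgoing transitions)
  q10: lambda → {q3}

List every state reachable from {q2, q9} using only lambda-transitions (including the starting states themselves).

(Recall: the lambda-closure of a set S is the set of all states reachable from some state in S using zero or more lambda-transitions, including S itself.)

Start with {q2, q9}.
From q2 via lambda: add q10.
From q10 via lambda: add q3.
From q3 via lambda: add q6.
No new states can be added; the closed set is {q2, q3, q6, q9, q10}.

{q2, q3, q6, q9, q10}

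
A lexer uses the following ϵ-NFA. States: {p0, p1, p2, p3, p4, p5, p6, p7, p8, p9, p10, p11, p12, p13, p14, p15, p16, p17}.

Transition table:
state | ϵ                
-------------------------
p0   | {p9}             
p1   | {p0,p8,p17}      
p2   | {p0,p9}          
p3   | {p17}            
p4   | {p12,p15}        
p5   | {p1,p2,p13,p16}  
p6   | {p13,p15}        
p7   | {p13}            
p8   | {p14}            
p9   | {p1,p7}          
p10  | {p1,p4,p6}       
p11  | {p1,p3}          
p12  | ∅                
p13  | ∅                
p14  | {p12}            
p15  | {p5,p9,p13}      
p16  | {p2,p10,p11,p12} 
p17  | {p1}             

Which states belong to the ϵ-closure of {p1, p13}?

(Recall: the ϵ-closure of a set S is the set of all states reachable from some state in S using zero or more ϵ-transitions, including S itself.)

Start with {p1, p13}.
From p1 via ϵ: add p0, p8, p17.
From p0 via ϵ: add p9.
From p8 via ϵ: add p14.
From p9 via ϵ: add p7.
From p14 via ϵ: add p12.
No new states can be added; the closed set is {p0, p1, p7, p8, p9, p12, p13, p14, p17}.

{p0, p1, p7, p8, p9, p12, p13, p14, p17}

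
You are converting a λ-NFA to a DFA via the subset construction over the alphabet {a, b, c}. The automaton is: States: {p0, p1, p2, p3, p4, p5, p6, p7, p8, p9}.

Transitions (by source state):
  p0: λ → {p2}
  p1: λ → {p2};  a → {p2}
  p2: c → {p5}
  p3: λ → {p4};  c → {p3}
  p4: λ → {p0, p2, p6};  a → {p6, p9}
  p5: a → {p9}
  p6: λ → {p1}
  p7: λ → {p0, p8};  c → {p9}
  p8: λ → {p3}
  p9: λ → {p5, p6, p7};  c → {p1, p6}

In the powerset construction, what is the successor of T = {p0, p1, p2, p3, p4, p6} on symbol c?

p2 on c → {p5}.
p3 on c → {p3}.
No c-transition from p0, p1, p4, p6.
Union after reading c: {p3, p5}.
Now take the λ-closure:
From p3 via λ: add p4.
From p4 via λ: add p0, p2, p6.
From p6 via λ: add p1.
No new states can be added; the closed set is {p0, p1, p2, p3, p4, p5, p6}.

{p0, p1, p2, p3, p4, p5, p6}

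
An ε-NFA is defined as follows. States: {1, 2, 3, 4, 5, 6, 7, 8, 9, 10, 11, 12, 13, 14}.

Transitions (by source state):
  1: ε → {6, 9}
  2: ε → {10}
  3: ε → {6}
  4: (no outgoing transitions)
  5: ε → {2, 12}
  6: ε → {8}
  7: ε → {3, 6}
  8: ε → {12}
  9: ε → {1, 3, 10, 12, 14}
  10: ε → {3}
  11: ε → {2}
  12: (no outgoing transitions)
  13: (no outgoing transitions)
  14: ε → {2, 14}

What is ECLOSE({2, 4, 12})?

{2, 3, 4, 6, 8, 10, 12}

Start with {2, 4, 12}.
From 2 via ε: add 10.
From 10 via ε: add 3.
From 3 via ε: add 6.
From 6 via ε: add 8.
No new states can be added; the closed set is {2, 3, 4, 6, 8, 10, 12}.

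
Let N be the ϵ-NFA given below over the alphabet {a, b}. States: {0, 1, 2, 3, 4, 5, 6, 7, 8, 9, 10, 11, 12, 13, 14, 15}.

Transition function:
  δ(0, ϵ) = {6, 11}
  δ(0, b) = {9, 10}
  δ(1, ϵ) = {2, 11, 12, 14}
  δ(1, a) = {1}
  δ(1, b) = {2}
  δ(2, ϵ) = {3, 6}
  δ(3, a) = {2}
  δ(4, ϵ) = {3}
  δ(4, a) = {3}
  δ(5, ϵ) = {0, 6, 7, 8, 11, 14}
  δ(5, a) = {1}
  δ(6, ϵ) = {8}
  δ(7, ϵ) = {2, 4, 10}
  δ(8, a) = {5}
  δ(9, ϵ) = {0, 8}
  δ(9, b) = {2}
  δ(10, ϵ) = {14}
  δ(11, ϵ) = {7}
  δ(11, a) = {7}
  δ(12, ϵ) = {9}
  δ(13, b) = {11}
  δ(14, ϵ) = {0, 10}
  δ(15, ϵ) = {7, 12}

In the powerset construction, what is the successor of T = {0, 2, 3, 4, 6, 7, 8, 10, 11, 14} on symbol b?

0 on b → {9, 10}.
No b-transition from 2, 3, 4, 6, 7, 8, 10, 11, 14.
Union after reading b: {9, 10}.
Now take the ϵ-closure:
From 9 via ϵ: add 0, 8.
From 10 via ϵ: add 14.
From 0 via ϵ: add 6, 11.
From 11 via ϵ: add 7.
From 7 via ϵ: add 2, 4.
From 2 via ϵ: add 3.
No new states can be added; the closed set is {0, 2, 3, 4, 6, 7, 8, 9, 10, 11, 14}.

{0, 2, 3, 4, 6, 7, 8, 9, 10, 11, 14}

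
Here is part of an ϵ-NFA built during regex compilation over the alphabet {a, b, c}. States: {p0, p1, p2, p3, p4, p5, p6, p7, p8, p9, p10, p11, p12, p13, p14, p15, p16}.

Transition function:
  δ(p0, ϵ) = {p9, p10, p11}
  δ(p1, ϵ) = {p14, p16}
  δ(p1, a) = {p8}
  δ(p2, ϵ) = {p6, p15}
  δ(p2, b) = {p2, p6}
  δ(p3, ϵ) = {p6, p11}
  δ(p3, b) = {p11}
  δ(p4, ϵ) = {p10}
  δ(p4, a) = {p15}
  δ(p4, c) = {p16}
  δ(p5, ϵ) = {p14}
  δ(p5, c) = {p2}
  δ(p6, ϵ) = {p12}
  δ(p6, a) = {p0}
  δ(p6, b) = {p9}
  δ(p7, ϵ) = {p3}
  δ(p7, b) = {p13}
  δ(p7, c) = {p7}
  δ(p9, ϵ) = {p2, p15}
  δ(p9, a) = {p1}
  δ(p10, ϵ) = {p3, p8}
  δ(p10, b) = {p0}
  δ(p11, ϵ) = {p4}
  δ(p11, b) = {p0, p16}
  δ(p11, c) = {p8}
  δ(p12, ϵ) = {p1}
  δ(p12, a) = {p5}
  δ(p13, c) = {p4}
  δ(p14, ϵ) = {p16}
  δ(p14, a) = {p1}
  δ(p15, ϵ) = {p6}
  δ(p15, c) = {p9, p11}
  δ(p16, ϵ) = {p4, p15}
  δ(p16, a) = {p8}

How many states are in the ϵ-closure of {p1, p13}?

12

Start with {p1, p13}.
From p1 via ϵ: add p14, p16.
From p16 via ϵ: add p4, p15.
From p4 via ϵ: add p10.
From p15 via ϵ: add p6.
From p6 via ϵ: add p12.
From p10 via ϵ: add p3, p8.
From p3 via ϵ: add p11.
ϵ-closure = {p1, p3, p4, p6, p8, p10, p11, p12, p13, p14, p15, p16}, which has 12 states.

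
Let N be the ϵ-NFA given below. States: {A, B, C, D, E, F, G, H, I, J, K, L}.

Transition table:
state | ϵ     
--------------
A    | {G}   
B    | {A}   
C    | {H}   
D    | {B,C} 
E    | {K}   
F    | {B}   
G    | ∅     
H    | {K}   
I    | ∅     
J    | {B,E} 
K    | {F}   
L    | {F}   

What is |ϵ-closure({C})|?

7

Start with {C}.
From C via ϵ: add H.
From H via ϵ: add K.
From K via ϵ: add F.
From F via ϵ: add B.
From B via ϵ: add A.
From A via ϵ: add G.
ϵ-closure = {A, B, C, F, G, H, K}, which has 7 states.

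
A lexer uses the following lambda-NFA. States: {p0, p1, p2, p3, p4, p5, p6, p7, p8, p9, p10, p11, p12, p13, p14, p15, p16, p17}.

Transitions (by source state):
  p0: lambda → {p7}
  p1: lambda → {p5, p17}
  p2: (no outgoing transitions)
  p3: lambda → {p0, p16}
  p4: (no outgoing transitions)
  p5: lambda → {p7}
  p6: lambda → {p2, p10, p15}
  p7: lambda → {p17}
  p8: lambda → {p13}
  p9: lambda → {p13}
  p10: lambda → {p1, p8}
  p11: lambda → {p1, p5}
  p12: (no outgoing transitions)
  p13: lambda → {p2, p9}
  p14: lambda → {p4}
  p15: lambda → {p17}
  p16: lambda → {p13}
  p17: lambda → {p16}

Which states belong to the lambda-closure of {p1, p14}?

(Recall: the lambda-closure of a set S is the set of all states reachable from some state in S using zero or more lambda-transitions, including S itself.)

{p1, p2, p4, p5, p7, p9, p13, p14, p16, p17}

Start with {p1, p14}.
From p1 via lambda: add p5, p17.
From p14 via lambda: add p4.
From p5 via lambda: add p7.
From p17 via lambda: add p16.
From p16 via lambda: add p13.
From p13 via lambda: add p2, p9.
No new states can be added; the closed set is {p1, p2, p4, p5, p7, p9, p13, p14, p16, p17}.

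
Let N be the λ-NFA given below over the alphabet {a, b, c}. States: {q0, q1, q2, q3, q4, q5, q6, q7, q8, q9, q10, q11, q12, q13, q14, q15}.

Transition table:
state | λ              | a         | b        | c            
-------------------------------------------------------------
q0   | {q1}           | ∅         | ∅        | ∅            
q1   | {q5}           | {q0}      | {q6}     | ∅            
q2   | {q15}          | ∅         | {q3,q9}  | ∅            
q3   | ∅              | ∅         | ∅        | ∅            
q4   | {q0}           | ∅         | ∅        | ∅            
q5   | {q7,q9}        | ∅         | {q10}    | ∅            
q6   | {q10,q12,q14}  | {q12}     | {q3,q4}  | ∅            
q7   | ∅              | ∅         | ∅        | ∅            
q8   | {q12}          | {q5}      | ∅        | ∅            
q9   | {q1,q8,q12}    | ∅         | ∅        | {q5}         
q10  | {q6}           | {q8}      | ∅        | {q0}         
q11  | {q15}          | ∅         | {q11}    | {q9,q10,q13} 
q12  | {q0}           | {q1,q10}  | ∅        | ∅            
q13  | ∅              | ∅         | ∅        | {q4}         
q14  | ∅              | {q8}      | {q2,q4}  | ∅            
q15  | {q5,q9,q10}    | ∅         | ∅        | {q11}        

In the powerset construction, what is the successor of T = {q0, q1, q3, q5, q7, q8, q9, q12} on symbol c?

q9 on c → {q5}.
No c-transition from q0, q1, q3, q5, q7, q8, q12.
Union after reading c: {q5}.
Now take the λ-closure:
From q5 via λ: add q7, q9.
From q9 via λ: add q1, q8, q12.
From q12 via λ: add q0.
No new states can be added; the closed set is {q0, q1, q5, q7, q8, q9, q12}.

{q0, q1, q5, q7, q8, q9, q12}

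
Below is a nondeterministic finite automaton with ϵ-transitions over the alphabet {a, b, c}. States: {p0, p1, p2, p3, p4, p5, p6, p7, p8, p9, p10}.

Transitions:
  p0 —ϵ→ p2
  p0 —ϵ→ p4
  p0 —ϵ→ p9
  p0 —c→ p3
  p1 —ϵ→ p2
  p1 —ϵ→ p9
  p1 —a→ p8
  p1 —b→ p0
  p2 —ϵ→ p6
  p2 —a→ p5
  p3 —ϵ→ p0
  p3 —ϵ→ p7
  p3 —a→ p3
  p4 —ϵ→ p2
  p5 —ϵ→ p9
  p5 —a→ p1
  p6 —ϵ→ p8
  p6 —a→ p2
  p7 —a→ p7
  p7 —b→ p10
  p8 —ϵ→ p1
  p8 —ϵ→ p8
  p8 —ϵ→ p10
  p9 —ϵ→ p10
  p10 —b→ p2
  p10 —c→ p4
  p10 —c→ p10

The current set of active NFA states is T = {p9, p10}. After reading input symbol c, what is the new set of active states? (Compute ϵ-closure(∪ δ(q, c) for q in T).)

p10 on c → {p4, p10}.
No c-transition from p9.
Union after reading c: {p4, p10}.
Now take the ϵ-closure:
From p4 via ϵ: add p2.
From p2 via ϵ: add p6.
From p6 via ϵ: add p8.
From p8 via ϵ: add p1.
From p1 via ϵ: add p9.
No new states can be added; the closed set is {p1, p2, p4, p6, p8, p9, p10}.

{p1, p2, p4, p6, p8, p9, p10}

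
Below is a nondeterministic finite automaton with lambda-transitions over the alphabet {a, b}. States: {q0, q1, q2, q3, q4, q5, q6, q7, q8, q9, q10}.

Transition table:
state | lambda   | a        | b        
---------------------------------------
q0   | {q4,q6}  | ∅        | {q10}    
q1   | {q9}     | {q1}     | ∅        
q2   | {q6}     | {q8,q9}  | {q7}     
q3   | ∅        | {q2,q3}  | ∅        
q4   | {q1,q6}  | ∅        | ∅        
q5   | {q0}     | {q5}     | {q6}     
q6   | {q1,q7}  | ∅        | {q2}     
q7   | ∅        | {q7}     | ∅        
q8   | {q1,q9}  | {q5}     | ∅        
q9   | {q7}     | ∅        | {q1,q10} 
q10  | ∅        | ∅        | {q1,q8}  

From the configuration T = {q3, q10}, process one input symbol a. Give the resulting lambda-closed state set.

{q1, q2, q3, q6, q7, q9}

q3 on a → {q2, q3}.
No a-transition from q10.
Union after reading a: {q2, q3}.
Now take the lambda-closure:
From q2 via lambda: add q6.
From q6 via lambda: add q1, q7.
From q1 via lambda: add q9.
No new states can be added; the closed set is {q1, q2, q3, q6, q7, q9}.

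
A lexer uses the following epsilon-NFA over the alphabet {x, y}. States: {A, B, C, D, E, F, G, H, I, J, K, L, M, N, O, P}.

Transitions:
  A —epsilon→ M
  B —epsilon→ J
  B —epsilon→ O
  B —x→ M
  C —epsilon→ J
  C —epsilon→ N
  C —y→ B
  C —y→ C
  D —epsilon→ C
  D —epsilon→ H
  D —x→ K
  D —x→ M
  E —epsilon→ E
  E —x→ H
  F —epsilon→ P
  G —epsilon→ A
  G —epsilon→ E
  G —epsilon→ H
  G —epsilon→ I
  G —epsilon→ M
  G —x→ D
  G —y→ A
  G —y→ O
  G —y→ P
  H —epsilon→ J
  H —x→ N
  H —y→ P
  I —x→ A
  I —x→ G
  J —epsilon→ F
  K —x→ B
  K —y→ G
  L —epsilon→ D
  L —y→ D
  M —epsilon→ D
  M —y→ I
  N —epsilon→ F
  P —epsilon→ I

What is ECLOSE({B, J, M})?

{B, C, D, F, H, I, J, M, N, O, P}

Start with {B, J, M}.
From B via epsilon: add O.
From J via epsilon: add F.
From M via epsilon: add D.
From D via epsilon: add C, H.
From F via epsilon: add P.
From C via epsilon: add N.
From P via epsilon: add I.
No new states can be added; the closed set is {B, C, D, F, H, I, J, M, N, O, P}.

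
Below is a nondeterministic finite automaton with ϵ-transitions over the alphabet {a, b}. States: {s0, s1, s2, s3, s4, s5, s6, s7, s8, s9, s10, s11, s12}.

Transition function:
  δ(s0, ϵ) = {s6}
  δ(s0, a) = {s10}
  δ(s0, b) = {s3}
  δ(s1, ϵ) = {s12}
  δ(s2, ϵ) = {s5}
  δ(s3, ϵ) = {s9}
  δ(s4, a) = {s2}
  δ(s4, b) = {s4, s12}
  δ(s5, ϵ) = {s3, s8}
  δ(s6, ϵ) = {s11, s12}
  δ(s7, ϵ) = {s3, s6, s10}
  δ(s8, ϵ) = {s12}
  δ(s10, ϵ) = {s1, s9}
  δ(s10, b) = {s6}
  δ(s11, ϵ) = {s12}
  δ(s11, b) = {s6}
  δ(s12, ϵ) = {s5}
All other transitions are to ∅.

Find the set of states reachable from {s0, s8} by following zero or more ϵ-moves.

{s0, s3, s5, s6, s8, s9, s11, s12}

Start with {s0, s8}.
From s0 via ϵ: add s6.
From s8 via ϵ: add s12.
From s6 via ϵ: add s11.
From s12 via ϵ: add s5.
From s5 via ϵ: add s3.
From s3 via ϵ: add s9.
No new states can be added; the closed set is {s0, s3, s5, s6, s8, s9, s11, s12}.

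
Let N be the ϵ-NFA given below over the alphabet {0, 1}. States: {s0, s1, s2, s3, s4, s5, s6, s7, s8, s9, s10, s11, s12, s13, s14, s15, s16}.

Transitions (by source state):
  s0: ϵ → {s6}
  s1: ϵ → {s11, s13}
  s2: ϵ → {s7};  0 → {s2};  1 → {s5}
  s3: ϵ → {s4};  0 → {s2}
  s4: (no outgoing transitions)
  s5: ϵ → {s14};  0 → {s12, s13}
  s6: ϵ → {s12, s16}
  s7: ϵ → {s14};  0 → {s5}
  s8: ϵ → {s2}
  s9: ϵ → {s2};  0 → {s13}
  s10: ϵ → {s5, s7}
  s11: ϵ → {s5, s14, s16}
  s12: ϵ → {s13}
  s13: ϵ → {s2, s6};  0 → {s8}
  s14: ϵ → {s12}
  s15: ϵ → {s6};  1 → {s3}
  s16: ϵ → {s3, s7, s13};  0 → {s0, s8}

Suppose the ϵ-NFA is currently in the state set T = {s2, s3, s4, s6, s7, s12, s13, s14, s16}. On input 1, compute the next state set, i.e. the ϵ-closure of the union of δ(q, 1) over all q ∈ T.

s2 on 1 → {s5}.
No 1-transition from s3, s4, s6, s7, s12, s13, s14, s16.
Union after reading 1: {s5}.
Now take the ϵ-closure:
From s5 via ϵ: add s14.
From s14 via ϵ: add s12.
From s12 via ϵ: add s13.
From s13 via ϵ: add s2, s6.
From s2 via ϵ: add s7.
From s6 via ϵ: add s16.
From s16 via ϵ: add s3.
From s3 via ϵ: add s4.
No new states can be added; the closed set is {s2, s3, s4, s5, s6, s7, s12, s13, s14, s16}.

{s2, s3, s4, s5, s6, s7, s12, s13, s14, s16}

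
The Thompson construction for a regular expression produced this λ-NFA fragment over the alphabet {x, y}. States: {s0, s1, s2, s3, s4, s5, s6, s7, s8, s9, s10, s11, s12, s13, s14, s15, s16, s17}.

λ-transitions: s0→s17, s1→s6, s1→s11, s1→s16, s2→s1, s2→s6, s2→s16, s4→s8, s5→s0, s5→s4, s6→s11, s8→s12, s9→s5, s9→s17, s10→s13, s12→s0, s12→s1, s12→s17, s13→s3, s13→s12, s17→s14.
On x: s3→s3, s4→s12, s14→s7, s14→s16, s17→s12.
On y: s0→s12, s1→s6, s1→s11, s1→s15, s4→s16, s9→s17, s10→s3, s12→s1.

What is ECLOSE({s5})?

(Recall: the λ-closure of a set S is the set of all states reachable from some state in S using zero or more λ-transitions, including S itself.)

Start with {s5}.
From s5 via λ: add s0, s4.
From s0 via λ: add s17.
From s4 via λ: add s8.
From s8 via λ: add s12.
From s17 via λ: add s14.
From s12 via λ: add s1.
From s1 via λ: add s6, s11, s16.
No new states can be added; the closed set is {s0, s1, s4, s5, s6, s8, s11, s12, s14, s16, s17}.

{s0, s1, s4, s5, s6, s8, s11, s12, s14, s16, s17}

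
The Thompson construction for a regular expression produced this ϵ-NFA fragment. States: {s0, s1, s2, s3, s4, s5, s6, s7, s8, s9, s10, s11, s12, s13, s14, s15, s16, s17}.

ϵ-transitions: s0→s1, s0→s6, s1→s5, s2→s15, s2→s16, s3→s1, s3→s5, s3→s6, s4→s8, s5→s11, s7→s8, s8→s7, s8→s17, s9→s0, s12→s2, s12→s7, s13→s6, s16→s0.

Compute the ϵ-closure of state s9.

{s0, s1, s5, s6, s9, s11}

Start with {s9}.
From s9 via ϵ: add s0.
From s0 via ϵ: add s1, s6.
From s1 via ϵ: add s5.
From s5 via ϵ: add s11.
No new states can be added; the closed set is {s0, s1, s5, s6, s9, s11}.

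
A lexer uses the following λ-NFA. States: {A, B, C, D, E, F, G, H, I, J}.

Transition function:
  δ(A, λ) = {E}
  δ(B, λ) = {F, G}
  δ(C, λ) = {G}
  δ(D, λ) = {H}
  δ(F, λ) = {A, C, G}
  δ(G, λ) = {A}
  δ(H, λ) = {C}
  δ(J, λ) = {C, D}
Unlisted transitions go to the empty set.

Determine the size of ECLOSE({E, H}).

5

Start with {E, H}.
From H via λ: add C.
From C via λ: add G.
From G via λ: add A.
λ-closure = {A, C, E, G, H}, which has 5 states.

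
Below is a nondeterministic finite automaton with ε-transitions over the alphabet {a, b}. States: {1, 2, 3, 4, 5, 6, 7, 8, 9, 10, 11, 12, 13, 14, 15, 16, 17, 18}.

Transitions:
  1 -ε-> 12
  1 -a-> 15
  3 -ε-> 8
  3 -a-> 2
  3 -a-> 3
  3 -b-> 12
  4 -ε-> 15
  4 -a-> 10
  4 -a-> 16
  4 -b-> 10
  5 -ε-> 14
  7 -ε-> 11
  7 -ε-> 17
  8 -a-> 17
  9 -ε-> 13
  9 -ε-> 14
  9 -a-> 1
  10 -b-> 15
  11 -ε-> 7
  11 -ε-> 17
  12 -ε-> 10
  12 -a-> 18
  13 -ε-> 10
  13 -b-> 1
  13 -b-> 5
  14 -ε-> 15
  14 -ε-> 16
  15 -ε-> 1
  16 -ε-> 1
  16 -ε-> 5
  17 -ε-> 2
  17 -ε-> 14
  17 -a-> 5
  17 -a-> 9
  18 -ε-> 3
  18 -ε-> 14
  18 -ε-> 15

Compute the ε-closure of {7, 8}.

{1, 2, 5, 7, 8, 10, 11, 12, 14, 15, 16, 17}

Start with {7, 8}.
From 7 via ε: add 11, 17.
From 17 via ε: add 2, 14.
From 14 via ε: add 15, 16.
From 15 via ε: add 1.
From 16 via ε: add 5.
From 1 via ε: add 12.
From 12 via ε: add 10.
No new states can be added; the closed set is {1, 2, 5, 7, 8, 10, 11, 12, 14, 15, 16, 17}.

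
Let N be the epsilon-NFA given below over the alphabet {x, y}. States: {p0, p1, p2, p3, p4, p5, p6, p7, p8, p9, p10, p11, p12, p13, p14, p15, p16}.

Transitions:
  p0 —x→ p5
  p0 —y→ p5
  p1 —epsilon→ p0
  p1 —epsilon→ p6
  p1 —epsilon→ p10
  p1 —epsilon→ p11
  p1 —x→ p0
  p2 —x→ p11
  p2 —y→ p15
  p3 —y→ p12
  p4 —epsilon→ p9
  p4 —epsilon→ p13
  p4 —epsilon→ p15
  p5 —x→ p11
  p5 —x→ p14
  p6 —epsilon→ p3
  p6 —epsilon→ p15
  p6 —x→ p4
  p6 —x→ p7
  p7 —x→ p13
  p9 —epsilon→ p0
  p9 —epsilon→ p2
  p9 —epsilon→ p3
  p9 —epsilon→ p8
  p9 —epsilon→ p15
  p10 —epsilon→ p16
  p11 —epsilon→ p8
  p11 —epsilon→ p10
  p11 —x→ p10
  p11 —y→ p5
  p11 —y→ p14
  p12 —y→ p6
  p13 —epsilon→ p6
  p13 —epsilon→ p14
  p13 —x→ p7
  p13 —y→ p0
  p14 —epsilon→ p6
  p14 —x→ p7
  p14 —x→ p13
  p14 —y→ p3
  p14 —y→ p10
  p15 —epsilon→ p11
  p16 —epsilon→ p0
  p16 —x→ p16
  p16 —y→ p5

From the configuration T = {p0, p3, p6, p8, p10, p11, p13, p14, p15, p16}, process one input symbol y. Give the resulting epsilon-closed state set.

{p0, p3, p5, p6, p8, p10, p11, p12, p14, p15, p16}

p0 on y → {p5}.
p3 on y → {p12}.
p11 on y → {p5, p14}.
p13 on y → {p0}.
p14 on y → {p3, p10}.
p16 on y → {p5}.
No y-transition from p6, p8, p10, p15.
Union after reading y: {p0, p3, p5, p10, p12, p14}.
Now take the epsilon-closure:
From p10 via epsilon: add p16.
From p14 via epsilon: add p6.
From p6 via epsilon: add p15.
From p15 via epsilon: add p11.
From p11 via epsilon: add p8.
No new states can be added; the closed set is {p0, p3, p5, p6, p8, p10, p11, p12, p14, p15, p16}.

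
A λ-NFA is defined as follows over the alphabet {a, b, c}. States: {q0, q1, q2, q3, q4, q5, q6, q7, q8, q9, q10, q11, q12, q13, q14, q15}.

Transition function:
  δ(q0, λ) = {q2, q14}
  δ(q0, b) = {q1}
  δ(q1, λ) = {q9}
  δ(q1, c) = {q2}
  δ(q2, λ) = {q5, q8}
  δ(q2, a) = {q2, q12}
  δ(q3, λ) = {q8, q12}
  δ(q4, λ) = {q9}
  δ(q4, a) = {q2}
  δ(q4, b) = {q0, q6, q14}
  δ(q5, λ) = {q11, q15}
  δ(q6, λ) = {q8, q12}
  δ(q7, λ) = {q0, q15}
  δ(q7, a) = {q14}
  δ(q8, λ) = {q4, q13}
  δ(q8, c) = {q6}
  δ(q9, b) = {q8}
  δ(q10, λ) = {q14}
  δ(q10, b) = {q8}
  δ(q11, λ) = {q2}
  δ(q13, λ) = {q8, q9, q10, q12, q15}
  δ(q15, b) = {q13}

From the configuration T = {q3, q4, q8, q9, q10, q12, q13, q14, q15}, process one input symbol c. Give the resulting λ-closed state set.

{q4, q6, q8, q9, q10, q12, q13, q14, q15}

q8 on c → {q6}.
No c-transition from q3, q4, q9, q10, q12, q13, q14, q15.
Union after reading c: {q6}.
Now take the λ-closure:
From q6 via λ: add q8, q12.
From q8 via λ: add q4, q13.
From q4 via λ: add q9.
From q13 via λ: add q10, q15.
From q10 via λ: add q14.
No new states can be added; the closed set is {q4, q6, q8, q9, q10, q12, q13, q14, q15}.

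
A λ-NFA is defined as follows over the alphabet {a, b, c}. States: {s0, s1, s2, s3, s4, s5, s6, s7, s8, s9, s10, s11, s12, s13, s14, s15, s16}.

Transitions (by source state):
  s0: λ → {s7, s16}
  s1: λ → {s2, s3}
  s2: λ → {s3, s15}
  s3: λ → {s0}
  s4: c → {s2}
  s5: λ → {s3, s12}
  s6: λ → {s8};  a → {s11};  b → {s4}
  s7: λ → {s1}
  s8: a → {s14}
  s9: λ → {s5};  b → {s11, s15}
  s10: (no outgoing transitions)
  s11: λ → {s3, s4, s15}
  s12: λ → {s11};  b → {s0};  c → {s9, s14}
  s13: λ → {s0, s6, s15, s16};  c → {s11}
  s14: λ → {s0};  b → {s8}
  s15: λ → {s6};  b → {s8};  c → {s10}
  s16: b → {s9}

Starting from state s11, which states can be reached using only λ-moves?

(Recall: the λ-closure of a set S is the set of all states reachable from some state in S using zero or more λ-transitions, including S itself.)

Start with {s11}.
From s11 via λ: add s3, s4, s15.
From s3 via λ: add s0.
From s15 via λ: add s6.
From s0 via λ: add s7, s16.
From s6 via λ: add s8.
From s7 via λ: add s1.
From s1 via λ: add s2.
No new states can be added; the closed set is {s0, s1, s2, s3, s4, s6, s7, s8, s11, s15, s16}.

{s0, s1, s2, s3, s4, s6, s7, s8, s11, s15, s16}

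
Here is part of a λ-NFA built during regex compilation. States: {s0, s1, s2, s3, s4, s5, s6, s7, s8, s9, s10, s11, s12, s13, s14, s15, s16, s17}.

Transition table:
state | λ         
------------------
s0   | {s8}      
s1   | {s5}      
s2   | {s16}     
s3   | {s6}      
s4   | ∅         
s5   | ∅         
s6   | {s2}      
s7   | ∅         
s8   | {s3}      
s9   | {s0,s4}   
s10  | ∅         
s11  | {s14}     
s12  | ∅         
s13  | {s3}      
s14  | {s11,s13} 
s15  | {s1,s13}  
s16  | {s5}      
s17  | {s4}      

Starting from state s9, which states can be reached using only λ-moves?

Start with {s9}.
From s9 via λ: add s0, s4.
From s0 via λ: add s8.
From s8 via λ: add s3.
From s3 via λ: add s6.
From s6 via λ: add s2.
From s2 via λ: add s16.
From s16 via λ: add s5.
No new states can be added; the closed set is {s0, s2, s3, s4, s5, s6, s8, s9, s16}.

{s0, s2, s3, s4, s5, s6, s8, s9, s16}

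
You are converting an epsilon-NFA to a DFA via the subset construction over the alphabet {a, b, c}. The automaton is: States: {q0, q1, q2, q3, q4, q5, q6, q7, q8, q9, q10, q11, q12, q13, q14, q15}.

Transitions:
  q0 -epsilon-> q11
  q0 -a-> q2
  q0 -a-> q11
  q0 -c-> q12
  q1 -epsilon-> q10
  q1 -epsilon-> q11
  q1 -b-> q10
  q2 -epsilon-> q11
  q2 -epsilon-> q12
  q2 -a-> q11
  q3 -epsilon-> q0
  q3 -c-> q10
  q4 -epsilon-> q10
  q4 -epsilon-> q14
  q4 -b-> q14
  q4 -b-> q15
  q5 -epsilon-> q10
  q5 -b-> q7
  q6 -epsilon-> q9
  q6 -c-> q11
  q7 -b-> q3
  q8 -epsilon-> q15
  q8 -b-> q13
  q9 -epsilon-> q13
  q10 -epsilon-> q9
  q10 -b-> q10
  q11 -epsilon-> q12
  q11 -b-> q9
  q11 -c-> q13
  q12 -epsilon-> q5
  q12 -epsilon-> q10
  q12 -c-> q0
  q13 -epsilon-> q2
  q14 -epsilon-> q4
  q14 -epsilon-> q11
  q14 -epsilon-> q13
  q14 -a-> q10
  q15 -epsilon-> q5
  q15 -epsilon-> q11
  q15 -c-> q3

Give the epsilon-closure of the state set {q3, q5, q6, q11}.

Start with {q3, q5, q6, q11}.
From q3 via epsilon: add q0.
From q5 via epsilon: add q10.
From q6 via epsilon: add q9.
From q11 via epsilon: add q12.
From q9 via epsilon: add q13.
From q13 via epsilon: add q2.
No new states can be added; the closed set is {q0, q2, q3, q5, q6, q9, q10, q11, q12, q13}.

{q0, q2, q3, q5, q6, q9, q10, q11, q12, q13}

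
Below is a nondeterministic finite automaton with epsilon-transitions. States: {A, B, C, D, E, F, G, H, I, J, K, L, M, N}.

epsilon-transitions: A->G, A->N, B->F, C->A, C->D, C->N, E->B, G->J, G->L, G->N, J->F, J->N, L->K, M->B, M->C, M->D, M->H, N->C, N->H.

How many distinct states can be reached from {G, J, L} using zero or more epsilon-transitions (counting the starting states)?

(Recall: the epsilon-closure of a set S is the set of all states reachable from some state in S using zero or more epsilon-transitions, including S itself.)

10

Start with {G, J, L}.
From G via epsilon: add N.
From J via epsilon: add F.
From L via epsilon: add K.
From N via epsilon: add C, H.
From C via epsilon: add A, D.
epsilon-closure = {A, C, D, F, G, H, J, K, L, N}, which has 10 states.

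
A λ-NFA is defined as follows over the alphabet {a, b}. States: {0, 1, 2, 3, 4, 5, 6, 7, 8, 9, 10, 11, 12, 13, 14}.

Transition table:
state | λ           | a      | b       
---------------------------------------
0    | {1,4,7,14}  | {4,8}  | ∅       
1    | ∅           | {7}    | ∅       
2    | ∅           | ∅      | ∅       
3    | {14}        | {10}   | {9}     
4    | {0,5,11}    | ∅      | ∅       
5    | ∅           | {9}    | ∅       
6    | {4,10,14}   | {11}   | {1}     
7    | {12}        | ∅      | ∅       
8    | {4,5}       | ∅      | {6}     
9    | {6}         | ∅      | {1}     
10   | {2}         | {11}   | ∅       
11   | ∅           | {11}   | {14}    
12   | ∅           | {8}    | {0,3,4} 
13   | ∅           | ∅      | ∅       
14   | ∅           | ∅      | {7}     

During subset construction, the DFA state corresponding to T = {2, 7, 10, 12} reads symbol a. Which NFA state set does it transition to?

10 on a → {11}.
12 on a → {8}.
No a-transition from 2, 7.
Union after reading a: {8, 11}.
Now take the λ-closure:
From 8 via λ: add 4, 5.
From 4 via λ: add 0.
From 0 via λ: add 1, 7, 14.
From 7 via λ: add 12.
No new states can be added; the closed set is {0, 1, 4, 5, 7, 8, 11, 12, 14}.

{0, 1, 4, 5, 7, 8, 11, 12, 14}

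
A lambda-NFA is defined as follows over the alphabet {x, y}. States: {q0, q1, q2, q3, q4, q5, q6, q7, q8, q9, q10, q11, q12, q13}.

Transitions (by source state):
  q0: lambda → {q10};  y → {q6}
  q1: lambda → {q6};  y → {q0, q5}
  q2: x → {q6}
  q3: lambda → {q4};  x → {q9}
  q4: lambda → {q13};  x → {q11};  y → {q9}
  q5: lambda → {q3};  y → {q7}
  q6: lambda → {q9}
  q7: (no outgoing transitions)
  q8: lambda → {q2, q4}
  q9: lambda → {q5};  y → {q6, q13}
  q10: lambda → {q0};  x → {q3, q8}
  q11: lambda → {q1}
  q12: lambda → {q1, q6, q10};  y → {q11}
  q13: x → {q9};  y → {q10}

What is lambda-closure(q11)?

{q1, q3, q4, q5, q6, q9, q11, q13}

Start with {q11}.
From q11 via lambda: add q1.
From q1 via lambda: add q6.
From q6 via lambda: add q9.
From q9 via lambda: add q5.
From q5 via lambda: add q3.
From q3 via lambda: add q4.
From q4 via lambda: add q13.
No new states can be added; the closed set is {q1, q3, q4, q5, q6, q9, q11, q13}.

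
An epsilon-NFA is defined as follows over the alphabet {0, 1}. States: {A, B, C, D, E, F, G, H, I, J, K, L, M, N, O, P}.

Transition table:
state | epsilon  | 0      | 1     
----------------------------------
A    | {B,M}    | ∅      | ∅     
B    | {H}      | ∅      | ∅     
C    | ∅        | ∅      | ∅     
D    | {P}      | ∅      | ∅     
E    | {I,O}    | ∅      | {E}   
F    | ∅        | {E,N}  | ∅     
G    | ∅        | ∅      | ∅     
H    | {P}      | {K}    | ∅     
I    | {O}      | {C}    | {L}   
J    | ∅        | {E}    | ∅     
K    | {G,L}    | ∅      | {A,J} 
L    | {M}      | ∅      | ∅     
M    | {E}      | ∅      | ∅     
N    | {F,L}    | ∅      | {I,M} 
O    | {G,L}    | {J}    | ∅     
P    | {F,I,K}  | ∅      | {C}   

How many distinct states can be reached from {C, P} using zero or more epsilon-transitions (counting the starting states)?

10

Start with {C, P}.
From P via epsilon: add F, I, K.
From I via epsilon: add O.
From K via epsilon: add G, L.
From L via epsilon: add M.
From M via epsilon: add E.
epsilon-closure = {C, E, F, G, I, K, L, M, O, P}, which has 10 states.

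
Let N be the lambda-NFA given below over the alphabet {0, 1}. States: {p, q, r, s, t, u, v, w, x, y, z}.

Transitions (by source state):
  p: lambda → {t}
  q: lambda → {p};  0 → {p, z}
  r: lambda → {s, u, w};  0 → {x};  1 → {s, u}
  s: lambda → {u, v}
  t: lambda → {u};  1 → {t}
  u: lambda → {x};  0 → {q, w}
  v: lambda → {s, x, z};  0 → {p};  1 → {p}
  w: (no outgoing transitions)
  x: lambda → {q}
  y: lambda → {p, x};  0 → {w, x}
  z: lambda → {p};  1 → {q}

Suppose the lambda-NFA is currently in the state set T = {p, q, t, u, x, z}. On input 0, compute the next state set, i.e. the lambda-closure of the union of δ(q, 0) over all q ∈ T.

q on 0 → {p, z}.
u on 0 → {q, w}.
No 0-transition from p, t, x, z.
Union after reading 0: {p, q, w, z}.
Now take the lambda-closure:
From p via lambda: add t.
From t via lambda: add u.
From u via lambda: add x.
No new states can be added; the closed set is {p, q, t, u, w, x, z}.

{p, q, t, u, w, x, z}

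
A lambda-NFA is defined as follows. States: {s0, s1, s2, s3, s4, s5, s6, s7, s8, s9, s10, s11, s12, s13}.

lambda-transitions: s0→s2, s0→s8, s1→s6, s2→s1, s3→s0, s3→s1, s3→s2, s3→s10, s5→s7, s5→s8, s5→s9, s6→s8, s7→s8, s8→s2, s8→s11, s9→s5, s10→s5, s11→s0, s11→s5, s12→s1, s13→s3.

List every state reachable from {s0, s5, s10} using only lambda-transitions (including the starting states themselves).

Start with {s0, s5, s10}.
From s0 via lambda: add s2, s8.
From s5 via lambda: add s7, s9.
From s2 via lambda: add s1.
From s8 via lambda: add s11.
From s1 via lambda: add s6.
No new states can be added; the closed set is {s0, s1, s2, s5, s6, s7, s8, s9, s10, s11}.

{s0, s1, s2, s5, s6, s7, s8, s9, s10, s11}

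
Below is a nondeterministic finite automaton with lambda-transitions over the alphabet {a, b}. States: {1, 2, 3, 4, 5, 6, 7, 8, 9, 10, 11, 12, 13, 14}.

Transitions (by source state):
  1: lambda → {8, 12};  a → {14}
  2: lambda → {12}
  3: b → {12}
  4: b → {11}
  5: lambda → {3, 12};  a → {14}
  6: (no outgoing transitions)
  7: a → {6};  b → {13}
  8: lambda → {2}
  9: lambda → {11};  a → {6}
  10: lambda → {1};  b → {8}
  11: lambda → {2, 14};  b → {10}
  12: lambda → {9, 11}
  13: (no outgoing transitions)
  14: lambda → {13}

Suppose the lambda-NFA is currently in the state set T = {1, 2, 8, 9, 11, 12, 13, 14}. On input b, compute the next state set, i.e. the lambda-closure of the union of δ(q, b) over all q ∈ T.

11 on b → {10}.
No b-transition from 1, 2, 8, 9, 12, 13, 14.
Union after reading b: {10}.
Now take the lambda-closure:
From 10 via lambda: add 1.
From 1 via lambda: add 8, 12.
From 8 via lambda: add 2.
From 12 via lambda: add 9, 11.
From 11 via lambda: add 14.
From 14 via lambda: add 13.
No new states can be added; the closed set is {1, 2, 8, 9, 10, 11, 12, 13, 14}.

{1, 2, 8, 9, 10, 11, 12, 13, 14}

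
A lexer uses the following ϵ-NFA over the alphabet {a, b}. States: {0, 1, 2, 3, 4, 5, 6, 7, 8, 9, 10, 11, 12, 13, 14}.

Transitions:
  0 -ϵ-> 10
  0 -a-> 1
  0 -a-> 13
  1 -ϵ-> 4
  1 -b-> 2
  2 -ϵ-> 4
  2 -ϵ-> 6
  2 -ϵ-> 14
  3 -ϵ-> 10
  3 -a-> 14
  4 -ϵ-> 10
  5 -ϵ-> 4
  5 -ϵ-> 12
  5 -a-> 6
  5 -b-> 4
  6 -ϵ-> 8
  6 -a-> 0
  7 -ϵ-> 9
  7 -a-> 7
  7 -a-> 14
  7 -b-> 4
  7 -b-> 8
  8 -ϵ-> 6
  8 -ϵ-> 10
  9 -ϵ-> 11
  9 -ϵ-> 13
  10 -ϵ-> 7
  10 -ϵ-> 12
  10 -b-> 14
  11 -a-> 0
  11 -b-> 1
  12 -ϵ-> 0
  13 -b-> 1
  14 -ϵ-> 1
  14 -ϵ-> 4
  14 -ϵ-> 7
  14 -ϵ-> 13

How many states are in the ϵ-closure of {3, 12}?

8

Start with {3, 12}.
From 3 via ϵ: add 10.
From 12 via ϵ: add 0.
From 10 via ϵ: add 7.
From 7 via ϵ: add 9.
From 9 via ϵ: add 11, 13.
ϵ-closure = {0, 3, 7, 9, 10, 11, 12, 13}, which has 8 states.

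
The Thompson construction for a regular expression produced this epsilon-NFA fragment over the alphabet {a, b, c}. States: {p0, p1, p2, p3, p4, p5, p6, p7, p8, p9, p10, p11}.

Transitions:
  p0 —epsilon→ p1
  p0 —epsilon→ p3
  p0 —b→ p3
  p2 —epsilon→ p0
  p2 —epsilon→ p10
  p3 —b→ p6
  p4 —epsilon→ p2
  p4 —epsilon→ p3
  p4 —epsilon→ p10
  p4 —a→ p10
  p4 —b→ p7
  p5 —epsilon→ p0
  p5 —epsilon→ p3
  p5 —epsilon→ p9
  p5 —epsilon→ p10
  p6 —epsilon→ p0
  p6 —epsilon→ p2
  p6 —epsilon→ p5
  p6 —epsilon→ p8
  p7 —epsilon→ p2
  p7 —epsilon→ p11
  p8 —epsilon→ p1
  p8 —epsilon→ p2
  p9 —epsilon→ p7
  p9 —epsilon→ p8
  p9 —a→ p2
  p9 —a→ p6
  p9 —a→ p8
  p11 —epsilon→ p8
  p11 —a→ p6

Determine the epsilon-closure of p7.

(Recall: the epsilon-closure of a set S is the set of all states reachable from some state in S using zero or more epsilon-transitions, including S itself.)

Start with {p7}.
From p7 via epsilon: add p2, p11.
From p2 via epsilon: add p0, p10.
From p11 via epsilon: add p8.
From p0 via epsilon: add p1, p3.
No new states can be added; the closed set is {p0, p1, p2, p3, p7, p8, p10, p11}.

{p0, p1, p2, p3, p7, p8, p10, p11}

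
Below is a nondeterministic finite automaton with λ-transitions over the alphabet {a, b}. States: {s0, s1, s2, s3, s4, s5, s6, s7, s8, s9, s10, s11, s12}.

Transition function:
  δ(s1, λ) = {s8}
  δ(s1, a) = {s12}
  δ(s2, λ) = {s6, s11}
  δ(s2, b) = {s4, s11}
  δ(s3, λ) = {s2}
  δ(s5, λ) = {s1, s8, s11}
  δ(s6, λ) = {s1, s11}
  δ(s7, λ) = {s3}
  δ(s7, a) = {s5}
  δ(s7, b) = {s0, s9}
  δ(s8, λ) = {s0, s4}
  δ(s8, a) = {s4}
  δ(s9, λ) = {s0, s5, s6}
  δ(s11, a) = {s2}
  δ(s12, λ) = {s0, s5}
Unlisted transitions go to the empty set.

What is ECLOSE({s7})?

Start with {s7}.
From s7 via λ: add s3.
From s3 via λ: add s2.
From s2 via λ: add s6, s11.
From s6 via λ: add s1.
From s1 via λ: add s8.
From s8 via λ: add s0, s4.
No new states can be added; the closed set is {s0, s1, s2, s3, s4, s6, s7, s8, s11}.

{s0, s1, s2, s3, s4, s6, s7, s8, s11}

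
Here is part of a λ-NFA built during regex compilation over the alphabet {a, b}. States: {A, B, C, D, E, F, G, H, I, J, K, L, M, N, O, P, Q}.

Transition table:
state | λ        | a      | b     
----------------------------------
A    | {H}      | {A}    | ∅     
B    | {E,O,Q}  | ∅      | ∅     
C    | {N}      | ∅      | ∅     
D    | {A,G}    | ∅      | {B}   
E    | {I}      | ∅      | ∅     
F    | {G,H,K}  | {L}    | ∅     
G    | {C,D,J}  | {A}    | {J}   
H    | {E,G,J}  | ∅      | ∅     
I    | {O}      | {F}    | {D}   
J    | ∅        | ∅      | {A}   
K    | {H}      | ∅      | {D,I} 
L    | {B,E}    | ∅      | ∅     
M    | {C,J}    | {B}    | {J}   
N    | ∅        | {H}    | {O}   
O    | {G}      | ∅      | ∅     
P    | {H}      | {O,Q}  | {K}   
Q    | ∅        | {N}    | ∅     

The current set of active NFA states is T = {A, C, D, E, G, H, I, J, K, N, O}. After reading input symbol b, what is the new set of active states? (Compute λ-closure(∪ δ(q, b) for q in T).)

{A, B, C, D, E, G, H, I, J, N, O, Q}

D on b → {B}.
G on b → {J}.
I on b → {D}.
J on b → {A}.
K on b → {D, I}.
N on b → {O}.
No b-transition from A, C, E, H, O.
Union after reading b: {A, B, D, I, J, O}.
Now take the λ-closure:
From A via λ: add H.
From B via λ: add E, Q.
From D via λ: add G.
From G via λ: add C.
From C via λ: add N.
No new states can be added; the closed set is {A, B, C, D, E, G, H, I, J, N, O, Q}.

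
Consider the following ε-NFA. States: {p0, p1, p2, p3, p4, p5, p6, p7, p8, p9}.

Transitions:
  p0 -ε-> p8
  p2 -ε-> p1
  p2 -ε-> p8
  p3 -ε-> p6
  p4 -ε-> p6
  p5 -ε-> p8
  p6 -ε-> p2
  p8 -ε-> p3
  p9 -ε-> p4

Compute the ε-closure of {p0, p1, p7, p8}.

{p0, p1, p2, p3, p6, p7, p8}

Start with {p0, p1, p7, p8}.
From p8 via ε: add p3.
From p3 via ε: add p6.
From p6 via ε: add p2.
No new states can be added; the closed set is {p0, p1, p2, p3, p6, p7, p8}.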